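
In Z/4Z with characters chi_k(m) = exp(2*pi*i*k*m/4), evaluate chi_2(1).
chi_2(1) = zeta_4^2 = -1

Explanation: chi_2(1) = zeta_4^(2*1) = zeta_4^2. Since zeta_4^4 = 1, this equals zeta_4^2 = exp(2*pi*i*2/4) = -1.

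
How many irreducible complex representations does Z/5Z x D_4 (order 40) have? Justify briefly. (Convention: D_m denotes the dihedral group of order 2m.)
25

Reasoning: The number of irreducible complex representations of a finite group equals its number of conjugacy classes. For a direct product, #classes(G x H) = #classes(G) * #classes(H). Z/5Z has 5 classes (abelian), D_4 has 5 classes, so 5 * 5 = 25, so Z/5Z x D_4 (order 40) has exactly 25 irreducible complex representations.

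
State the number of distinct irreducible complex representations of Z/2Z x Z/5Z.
10

The number of irreducible complex representations of a finite group equals its number of conjugacy classes. Z/2Z x Z/5Z is abelian of order 10, so every element is its own conjugacy class: 10 classes, so Z/2Z x Z/5Z (order 10) has exactly 10 irreducible complex representations.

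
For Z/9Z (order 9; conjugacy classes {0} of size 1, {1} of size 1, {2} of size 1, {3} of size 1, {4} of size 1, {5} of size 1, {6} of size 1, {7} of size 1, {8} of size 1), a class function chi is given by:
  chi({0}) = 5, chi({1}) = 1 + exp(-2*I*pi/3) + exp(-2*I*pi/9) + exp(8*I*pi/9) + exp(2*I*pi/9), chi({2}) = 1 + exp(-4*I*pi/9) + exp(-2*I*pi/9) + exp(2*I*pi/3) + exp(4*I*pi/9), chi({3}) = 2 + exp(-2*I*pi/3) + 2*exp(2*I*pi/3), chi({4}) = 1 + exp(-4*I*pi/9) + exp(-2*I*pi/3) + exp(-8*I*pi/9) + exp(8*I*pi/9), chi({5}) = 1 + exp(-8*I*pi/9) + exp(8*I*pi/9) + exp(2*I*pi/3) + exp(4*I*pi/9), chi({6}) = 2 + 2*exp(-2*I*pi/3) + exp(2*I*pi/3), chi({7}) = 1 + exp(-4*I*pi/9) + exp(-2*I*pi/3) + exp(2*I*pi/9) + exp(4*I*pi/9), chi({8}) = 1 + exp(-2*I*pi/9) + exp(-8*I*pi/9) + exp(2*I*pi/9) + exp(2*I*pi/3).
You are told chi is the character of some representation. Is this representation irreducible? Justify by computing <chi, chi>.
Not irreducible (reducible): <chi, chi> = 5 > 1.

Explanation: <chi, chi> = (1/|G|) sum_C |C| * |chi(C)|^2 = (1/9)[1*|5|^2 + 1*|1 + exp(-2*I*pi/3) + exp(-2*I*pi/9) + exp(8*I*pi/9) + exp(2*I*pi/9)|^2 + 1*|1 + exp(-4*I*pi/9) + exp(-2*I*pi/9) + exp(2*I*pi/3) + exp(4*I*pi/9)|^2 + 1*|2 + exp(-2*I*pi/3) + 2*exp(2*I*pi/3)|^2 + 1*|1 + exp(-4*I*pi/9) + exp(-2*I*pi/3) + exp(-8*I*pi/9) + exp(8*I*pi/9)|^2 + 1*|1 + exp(-8*I*pi/9) + exp(8*I*pi/9) + exp(2*I*pi/3) + exp(4*I*pi/9)|^2 + 1*|2 + 2*exp(-2*I*pi/3) + exp(2*I*pi/3)|^2 + 1*|1 + exp(-4*I*pi/9) + exp(-2*I*pi/3) + exp(2*I*pi/9) + exp(4*I*pi/9)|^2 + 1*|1 + exp(-2*I*pi/9) + exp(-8*I*pi/9) + exp(2*I*pi/9) + exp(2*I*pi/3)|^2]
  = (1/9)[(25) + (5 + 3*exp(-4*I*pi/9) + 2*exp(-2*I*pi/3) + 2*exp(-2*I*pi/9) + 3*exp(-8*I*pi/9) + 3*exp(8*I*pi/9) + 2*exp(2*I*pi/9) + 2*exp(2*I*pi/3) + 3*exp(4*I*pi/9)) + (5 + 2*exp(-4*I*pi/9) + 3*exp(-2*I*pi/9) + 2*exp(-2*I*pi/3) + 3*exp(-8*I*pi/9) + 3*exp(8*I*pi/9) + 2*exp(2*I*pi/3) + 3*exp(2*I*pi/9) + 2*exp(4*I*pi/9)) + (1) + (5 + 3*exp(-4*I*pi/9) + 3*exp(-2*I*pi/9) + 2*exp(-2*I*pi/3) + 2*exp(-8*I*pi/9) + 2*exp(8*I*pi/9) + 2*exp(2*I*pi/3) + 3*exp(2*I*pi/9) + 3*exp(4*I*pi/9)) + (5 + 3*exp(-4*I*pi/9) + 3*exp(-2*I*pi/9) + 2*exp(-2*I*pi/3) + 2*exp(-8*I*pi/9) + 2*exp(8*I*pi/9) + 2*exp(2*I*pi/3) + 3*exp(2*I*pi/9) + 3*exp(4*I*pi/9)) + (1) + (5 + 2*exp(-4*I*pi/9) + 3*exp(-2*I*pi/9) + 2*exp(-2*I*pi/3) + 3*exp(-8*I*pi/9) + 3*exp(8*I*pi/9) + 2*exp(2*I*pi/3) + 3*exp(2*I*pi/9) + 2*exp(4*I*pi/9)) + (5 + 3*exp(-4*I*pi/9) + 2*exp(-2*I*pi/3) + 2*exp(-2*I*pi/9) + 3*exp(-8*I*pi/9) + 3*exp(8*I*pi/9) + 2*exp(2*I*pi/9) + 2*exp(2*I*pi/3) + 3*exp(4*I*pi/9))] = 45/9 = 5.
(Exp terms are combined using exp(i*s)*conj(exp(i*t)) = exp(i*(s-t)), and sums of them are collapsed using the identity that for every m > 1 the m distinct m-th roots of unity sum to 0, e.g. 1 + exp(2*I*pi/3) + exp(-2*I*pi/3) = 0.)
A character is irreducible iff <chi, chi> = 1, so this representation is reducible.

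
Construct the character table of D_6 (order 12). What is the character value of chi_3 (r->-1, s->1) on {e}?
Conjugacy classes: {e} of size 1, {r^3} of size 1, {r^1, r^5} of size 2, {r^2, r^4} of size 2, {s, sr^2, ...} of size 3, {sr, sr^3, ...} of size 3.
Character table:
  irrep \ class              {e} (size 1)  {r^3} (size 1)  {r^1, r^5} (size 2)  {r^2, r^4} (size 2)  {s, sr^2, ...} (size 3)  {sr, sr^3, ...} (size 3)
  chi_1 (triv)               1             1               1                    1                    1                        1                       
  chi_2 (sign: r->1, s->-1)  1             1               1                    1                    -1                       -1                      
  chi_3 (r->-1, s->1)        1             -1              -1                   1                    1                        -1                      
  chi_4 (r->-1, s->-1)       1             -1              -1                   1                    -1                       1                       
  chi_5 (2d, j=1)            2             -2              1                    -1                   0                        0                       
  chi_6 (2d, j=2)            2             2               -1                   -1                   0                        0                       

Spot check: chi_3 (r->-1, s->1) on {e} = 1.

Why: D_6 has order 2*6 = 12 with 6 conjugacy classes, hence 6 irreducibles. Sum of squared dims 1 + 1 + 1 + 1 + 4 + 4 = 12 = |G|. Linear characters come from the abelianisation; the 2-dimensional irreps have character r^k -> 2*cos(2*pi*j*k/6), reflections -> 0.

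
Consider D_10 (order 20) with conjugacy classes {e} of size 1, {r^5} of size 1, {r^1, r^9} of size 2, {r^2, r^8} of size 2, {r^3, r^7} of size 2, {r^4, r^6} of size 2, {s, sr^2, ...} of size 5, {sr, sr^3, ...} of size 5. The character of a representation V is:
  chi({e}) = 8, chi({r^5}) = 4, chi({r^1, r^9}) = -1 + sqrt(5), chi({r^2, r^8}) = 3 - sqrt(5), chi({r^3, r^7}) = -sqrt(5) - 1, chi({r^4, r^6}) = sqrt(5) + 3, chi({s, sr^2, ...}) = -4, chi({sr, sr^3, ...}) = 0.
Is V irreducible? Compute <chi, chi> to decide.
Not irreducible (reducible): <chi, chi> = 12 > 1.

Working: <chi, chi> = (1/|G|) sum_C |C| * |chi(C)|^2 = (1/20)[1*|8|^2 + 1*|4|^2 + 2*|-1 + sqrt(5)|^2 + 2*|3 - sqrt(5)|^2 + 2*|-sqrt(5) - 1|^2 + 2*|sqrt(5) + 3|^2 + 5*|-4|^2 + 5*|0|^2]
  = (1/20)[(64) + (16) + (12 - 4*sqrt(5)) + (28 - 12*sqrt(5)) + (4*sqrt(5) + 12) + (12*sqrt(5) + 28) + (80) + (0)] = 240/20 = 12.
A character is irreducible iff <chi, chi> = 1, so this representation is reducible.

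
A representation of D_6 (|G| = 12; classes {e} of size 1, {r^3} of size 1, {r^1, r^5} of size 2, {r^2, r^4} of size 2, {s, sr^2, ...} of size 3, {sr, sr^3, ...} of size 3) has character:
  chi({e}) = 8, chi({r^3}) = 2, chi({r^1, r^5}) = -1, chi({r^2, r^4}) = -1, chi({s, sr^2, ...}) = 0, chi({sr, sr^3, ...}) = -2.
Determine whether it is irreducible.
Not irreducible (reducible): <chi, chi> = 7 > 1.

Solution. <chi, chi> = (1/|G|) sum_C |C| * |chi(C)|^2 = (1/12)[1*|8|^2 + 1*|2|^2 + 2*|-1|^2 + 2*|-1|^2 + 3*|0|^2 + 3*|-2|^2]
  = (1/12)[(64) + (4) + (2) + (2) + (0) + (12)] = 84/12 = 7.
A character is irreducible iff <chi, chi> = 1, so this representation is reducible.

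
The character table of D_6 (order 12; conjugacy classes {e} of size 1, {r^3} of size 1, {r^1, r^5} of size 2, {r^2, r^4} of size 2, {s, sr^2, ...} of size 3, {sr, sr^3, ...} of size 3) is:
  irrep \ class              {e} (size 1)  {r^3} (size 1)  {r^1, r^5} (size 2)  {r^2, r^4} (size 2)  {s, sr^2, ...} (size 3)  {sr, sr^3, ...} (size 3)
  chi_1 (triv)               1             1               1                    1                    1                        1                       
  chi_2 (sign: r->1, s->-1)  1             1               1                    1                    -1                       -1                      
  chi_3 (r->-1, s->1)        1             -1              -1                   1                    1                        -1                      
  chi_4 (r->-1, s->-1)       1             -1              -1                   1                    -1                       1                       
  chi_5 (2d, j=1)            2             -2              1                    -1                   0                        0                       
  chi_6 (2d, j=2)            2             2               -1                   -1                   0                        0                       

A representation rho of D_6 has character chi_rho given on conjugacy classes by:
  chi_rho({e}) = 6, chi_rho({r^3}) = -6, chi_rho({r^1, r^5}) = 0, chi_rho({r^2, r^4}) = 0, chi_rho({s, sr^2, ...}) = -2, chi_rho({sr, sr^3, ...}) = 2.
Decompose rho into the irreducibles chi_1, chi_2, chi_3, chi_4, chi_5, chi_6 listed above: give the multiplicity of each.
Multiplicities: chi_1: 0, chi_2: 0, chi_3: 0, chi_4: 2, chi_5: 2, chi_6: 0.

Proof sketch: Use <chi_rho, chi> = (1/|G|) sum_C |C| * chi_rho(C) * conj(chi(C)) with |G| = 12 for each irreducible chi in the table:
  <chi_rho, chi_1> = (1/12)[1*(6)*conj(1) + 1*(-6)*conj(1) + 2*(0)*conj(1) + 2*(0)*conj(1) + 3*(-2)*conj(1) + 3*(2)*conj(1)]
      = (1/12)[(6) + (-6) + (0) + (0) + (-6) + (6)] = 0/12 = 0
  <chi_rho, chi_2> = (1/12)[1*(6)*conj(1) + 1*(-6)*conj(1) + 2*(0)*conj(1) + 2*(0)*conj(1) + 3*(-2)*conj(-1) + 3*(2)*conj(-1)]
      = (1/12)[(6) + (-6) + (0) + (0) + (6) + (-6)] = 0/12 = 0
  <chi_rho, chi_3> = (1/12)[1*(6)*conj(1) + 1*(-6)*conj(-1) + 2*(0)*conj(-1) + 2*(0)*conj(1) + 3*(-2)*conj(1) + 3*(2)*conj(-1)]
      = (1/12)[(6) + (6) + (0) + (0) + (-6) + (-6)] = 0/12 = 0
  <chi_rho, chi_4> = (1/12)[1*(6)*conj(1) + 1*(-6)*conj(-1) + 2*(0)*conj(-1) + 2*(0)*conj(1) + 3*(-2)*conj(-1) + 3*(2)*conj(1)]
      = (1/12)[(6) + (6) + (0) + (0) + (6) + (6)] = 24/12 = 2
  <chi_rho, chi_5> = (1/12)[1*(6)*conj(2) + 1*(-6)*conj(-2) + 2*(0)*conj(1) + 2*(0)*conj(-1) + 3*(-2)*conj(0) + 3*(2)*conj(0)]
      = (1/12)[(12) + (12) + (0) + (0) + (0) + (0)] = 24/12 = 2
  <chi_rho, chi_6> = (1/12)[1*(6)*conj(2) + 1*(-6)*conj(2) + 2*(0)*conj(-1) + 2*(0)*conj(-1) + 3*(-2)*conj(0) + 3*(2)*conj(0)]
      = (1/12)[(12) + (-12) + (0) + (0) + (0) + (0)] = 0/12 = 0
Dimension check: dim(rho) = sum (mult * dim) = 0*1 + 0*1 + 0*1 + 2*1 + 2*2 + 0*2 = 6 = chi_rho(e) = 6.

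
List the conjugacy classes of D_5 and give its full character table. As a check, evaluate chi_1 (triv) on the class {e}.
Conjugacy classes: {e} of size 1, {r^1, r^4} of size 2, {r^2, r^3} of size 2, {s, sr, ..., sr^4} of size 5.
Character table:
  irrep \ class              {e} (size 1)  {r^1, r^4} (size 2)  {r^2, r^3} (size 2)  {s, sr, ..., sr^4} (size 5)
  chi_1 (triv)               1             1                    1                    1                          
  chi_2 (sign: r->1, s->-1)  1             1                    1                    -1                         
  chi_3 (2d, j=1)            2             -1/2 + sqrt(5)/2     -sqrt(5)/2 - 1/2     0                          
  chi_4 (2d, j=2)            2             -sqrt(5)/2 - 1/2     -1/2 + sqrt(5)/2     0                          

Spot check: chi_1 (triv) on {e} = 1.

Solution. D_5 has order 2*5 = 10 with 4 conjugacy classes, hence 4 irreducibles. Sum of squared dims 1 + 1 + 4 + 4 = 10 = |G|. Linear characters come from the abelianisation; the 2-dimensional irreps have character r^k -> 2*cos(2*pi*j*k/5), reflections -> 0.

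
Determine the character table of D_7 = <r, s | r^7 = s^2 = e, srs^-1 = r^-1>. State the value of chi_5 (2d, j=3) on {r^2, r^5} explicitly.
Conjugacy classes: {e} of size 1, {r^1, r^6} of size 2, {r^2, r^5} of size 2, {r^3, r^4} of size 2, {s, sr, ..., sr^6} of size 7.
Character table:
  irrep \ class              {e} (size 1)  {r^1, r^6} (size 2)  {r^2, r^5} (size 2)  {r^3, r^4} (size 2)  {s, sr, ..., sr^6} (size 7)
  chi_1 (triv)               1             1                    1                    1                    1                          
  chi_2 (sign: r->1, s->-1)  1             1                    1                    1                    -1                         
  chi_3 (2d, j=1)            2             2*cos(2*pi/7)        -2*cos(3*pi/7)       -2*cos(pi/7)         0                          
  chi_4 (2d, j=2)            2             -2*cos(3*pi/7)       -2*cos(pi/7)         2*cos(2*pi/7)        0                          
  chi_5 (2d, j=3)            2             -2*cos(pi/7)         2*cos(2*pi/7)        -2*cos(3*pi/7)       0                          

Spot check: chi_5 (2d, j=3) on {r^2, r^5} = 2*cos(2*pi/7).

Justification: D_7 has order 2*7 = 14 with 5 conjugacy classes, hence 5 irreducibles. Sum of squared dims 1 + 1 + 4 + 4 + 4 = 14 = |G|. Linear characters come from the abelianisation; the 2-dimensional irreps have character r^k -> 2*cos(2*pi*j*k/7), reflections -> 0.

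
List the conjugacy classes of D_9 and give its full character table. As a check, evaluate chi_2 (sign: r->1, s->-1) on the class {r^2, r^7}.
Conjugacy classes: {e} of size 1, {r^1, r^8} of size 2, {r^2, r^7} of size 2, {r^3, r^6} of size 2, {r^4, r^5} of size 2, {s, sr, ..., sr^8} of size 9.
Character table:
  irrep \ class              {e} (size 1)  {r^1, r^8} (size 2)  {r^2, r^7} (size 2)  {r^3, r^6} (size 2)  {r^4, r^5} (size 2)  {s, sr, ..., sr^8} (size 9)
  chi_1 (triv)               1             1                    1                    1                    1                    1                          
  chi_2 (sign: r->1, s->-1)  1             1                    1                    1                    1                    -1                         
  chi_3 (2d, j=1)            2             2*cos(2*pi/9)        2*cos(4*pi/9)        -1                   -2*cos(pi/9)         0                          
  chi_4 (2d, j=2)            2             2*cos(4*pi/9)        -2*cos(pi/9)         -1                   2*cos(2*pi/9)        0                          
  chi_5 (2d, j=3)            2             -1                   -1                   2                    -1                   0                          
  chi_6 (2d, j=4)            2             -2*cos(pi/9)         2*cos(2*pi/9)        -1                   2*cos(4*pi/9)        0                          

Spot check: chi_2 (sign: r->1, s->-1) on {r^2, r^7} = 1.

Working: D_9 has order 2*9 = 18 with 6 conjugacy classes, hence 6 irreducibles. Sum of squared dims 1 + 1 + 4 + 4 + 4 + 4 = 18 = |G|. Linear characters come from the abelianisation; the 2-dimensional irreps have character r^k -> 2*cos(2*pi*j*k/9), reflections -> 0.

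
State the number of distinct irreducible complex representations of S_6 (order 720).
11

Working: The number of irreducible complex representations of a finite group equals its number of conjugacy classes. Conjugacy classes in S_6 correspond to cycle types, i.e. partitions of 6; there are p(6) = 11 of them, so S_6 (order 720) has exactly 11 irreducible complex representations.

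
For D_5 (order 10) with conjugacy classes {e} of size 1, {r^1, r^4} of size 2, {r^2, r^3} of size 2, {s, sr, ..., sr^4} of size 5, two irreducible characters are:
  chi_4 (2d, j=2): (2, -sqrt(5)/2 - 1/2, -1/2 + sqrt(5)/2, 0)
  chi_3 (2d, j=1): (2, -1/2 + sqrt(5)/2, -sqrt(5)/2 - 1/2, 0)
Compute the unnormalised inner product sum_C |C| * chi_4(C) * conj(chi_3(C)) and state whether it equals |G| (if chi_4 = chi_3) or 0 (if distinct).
Sum = 0; so <chi_4, chi_3> = 0 (distinct irreducibles are orthogonal).

Proof sketch: Compute term by term over conjugacy classes (|C| * chi_4(C) * conj(chi_3(C))):
  1*(2)*conj(2) + 2*(-sqrt(5)/2 - 1/2)*conj(-1/2 + sqrt(5)/2) + 2*(-1/2 + sqrt(5)/2)*conj(-sqrt(5)/2 - 1/2) + 5*(0)*conj(0)
  = (4) + (-2) + (-2) + (0)
  = 0.
Dividing by |G| = 10 gives 0/10 = 0, matching the row-orthogonality relation <chi_4, chi_3> = [chi_4 = chi_3].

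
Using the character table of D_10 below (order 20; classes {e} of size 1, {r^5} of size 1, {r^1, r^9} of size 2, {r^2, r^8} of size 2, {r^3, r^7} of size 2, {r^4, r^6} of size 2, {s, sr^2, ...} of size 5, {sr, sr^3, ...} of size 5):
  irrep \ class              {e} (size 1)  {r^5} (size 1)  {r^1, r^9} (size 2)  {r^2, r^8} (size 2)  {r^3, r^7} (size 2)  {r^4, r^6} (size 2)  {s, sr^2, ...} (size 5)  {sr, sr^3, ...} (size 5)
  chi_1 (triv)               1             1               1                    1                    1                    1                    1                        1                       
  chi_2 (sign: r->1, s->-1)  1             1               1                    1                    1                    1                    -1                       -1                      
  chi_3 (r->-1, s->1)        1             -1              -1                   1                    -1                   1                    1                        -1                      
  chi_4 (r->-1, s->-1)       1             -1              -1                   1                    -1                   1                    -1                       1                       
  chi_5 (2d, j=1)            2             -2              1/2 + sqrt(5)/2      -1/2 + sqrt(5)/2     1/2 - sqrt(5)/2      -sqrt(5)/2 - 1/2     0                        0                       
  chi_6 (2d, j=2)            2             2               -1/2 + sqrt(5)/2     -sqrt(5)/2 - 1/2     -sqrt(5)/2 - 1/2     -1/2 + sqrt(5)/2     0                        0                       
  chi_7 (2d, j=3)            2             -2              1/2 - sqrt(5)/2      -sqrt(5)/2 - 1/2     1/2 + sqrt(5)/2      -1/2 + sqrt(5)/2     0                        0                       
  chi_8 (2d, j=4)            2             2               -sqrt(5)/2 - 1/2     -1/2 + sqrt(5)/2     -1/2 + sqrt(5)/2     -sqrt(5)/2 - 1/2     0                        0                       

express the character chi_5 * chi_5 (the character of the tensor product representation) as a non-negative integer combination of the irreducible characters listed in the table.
chi_5 tensor chi_5 = chi_1 + chi_2 + chi_6 (all other irreducibles have multiplicity 0).

Explanation: The character of a tensor product is the pointwise product (chi_5 * chi_5)(C) = chi_5(C) * chi_5(C):
  {e}: (2)*(2), {r^5}: (-2)*(-2), {r^1, r^9}: (1/2 + sqrt(5)/2)*(1/2 + sqrt(5)/2), {r^2, r^8}: (-1/2 + sqrt(5)/2)*(-1/2 + sqrt(5)/2), {r^3, r^7}: (1/2 - sqrt(5)/2)*(1/2 - sqrt(5)/2), {r^4, r^6}: (-sqrt(5)/2 - 1/2)*(-sqrt(5)/2 - 1/2), {s, sr^2, ...}: (0)*(0), {sr, sr^3, ...}: (0)*(0)
so (chi_5 * chi_5) takes values
  {e} -> 4, {r^5} -> 4, {r^1, r^9} -> sqrt(5)/2 + 3/2, {r^2, r^8} -> 3/2 - sqrt(5)/2, {r^3, r^7} -> 3/2 - sqrt(5)/2, {r^4, r^6} -> sqrt(5)/2 + 3/2, {s, sr^2, ...} -> 0, {sr, sr^3, ...} -> 0.
Now take the inner product of this character with each irreducible chi from the table, <chi_5*chi_5, chi> = (1/20) sum_C |C| (chi_5*chi_5)(C) conj(chi(C)):
  <chi_5*chi_5, chi_1> = (1/20)[1*(4)*conj(1) + 1*(4)*conj(1) + 2*(sqrt(5)/2 + 3/2)*conj(1) + 2*(3/2 - sqrt(5)/2)*conj(1) + 2*(3/2 - sqrt(5)/2)*conj(1) + 2*(sqrt(5)/2 + 3/2)*conj(1) + 5*(0)*conj(1) + 5*(0)*conj(1)]
      = (1/20)[(4) + (4) + (sqrt(5) + 3) + (3 - sqrt(5)) + (3 - sqrt(5)) + (sqrt(5) + 3) + (0) + (0)] = 20/20 = 1
  <chi_5*chi_5, chi_2> = (1/20)[1*(4)*conj(1) + 1*(4)*conj(1) + 2*(sqrt(5)/2 + 3/2)*conj(1) + 2*(3/2 - sqrt(5)/2)*conj(1) + 2*(3/2 - sqrt(5)/2)*conj(1) + 2*(sqrt(5)/2 + 3/2)*conj(1) + 5*(0)*conj(-1) + 5*(0)*conj(-1)]
      = (1/20)[(4) + (4) + (sqrt(5) + 3) + (3 - sqrt(5)) + (3 - sqrt(5)) + (sqrt(5) + 3) + (0) + (0)] = 20/20 = 1
  <chi_5*chi_5, chi_3> = (1/20)[1*(4)*conj(1) + 1*(4)*conj(-1) + 2*(sqrt(5)/2 + 3/2)*conj(-1) + 2*(3/2 - sqrt(5)/2)*conj(1) + 2*(3/2 - sqrt(5)/2)*conj(-1) + 2*(sqrt(5)/2 + 3/2)*conj(1) + 5*(0)*conj(1) + 5*(0)*conj(-1)]
      = (1/20)[(4) + (-4) + (-3 - sqrt(5)) + (3 - sqrt(5)) + (-3 + sqrt(5)) + (sqrt(5) + 3) + (0) + (0)] = 0/20 = 0
  <chi_5*chi_5, chi_4> = (1/20)[1*(4)*conj(1) + 1*(4)*conj(-1) + 2*(sqrt(5)/2 + 3/2)*conj(-1) + 2*(3/2 - sqrt(5)/2)*conj(1) + 2*(3/2 - sqrt(5)/2)*conj(-1) + 2*(sqrt(5)/2 + 3/2)*conj(1) + 5*(0)*conj(-1) + 5*(0)*conj(1)]
      = (1/20)[(4) + (-4) + (-3 - sqrt(5)) + (3 - sqrt(5)) + (-3 + sqrt(5)) + (sqrt(5) + 3) + (0) + (0)] = 0/20 = 0
  <chi_5*chi_5, chi_5> = (1/20)[1*(4)*conj(2) + 1*(4)*conj(-2) + 2*(sqrt(5)/2 + 3/2)*conj(1/2 + sqrt(5)/2) + 2*(3/2 - sqrt(5)/2)*conj(-1/2 + sqrt(5)/2) + 2*(3/2 - sqrt(5)/2)*conj(1/2 - sqrt(5)/2) + 2*(sqrt(5)/2 + 3/2)*conj(-sqrt(5)/2 - 1/2) + 5*(0)*conj(0) + 5*(0)*conj(0)]
      = (1/20)[(8) + (-8) + (4 + 2*sqrt(5)) + (-4 + 2*sqrt(5)) + (4 - 2*sqrt(5)) + (-2*sqrt(5) - 4) + (0) + (0)] = 0/20 = 0
  <chi_5*chi_5, chi_6> = (1/20)[1*(4)*conj(2) + 1*(4)*conj(2) + 2*(sqrt(5)/2 + 3/2)*conj(-1/2 + sqrt(5)/2) + 2*(3/2 - sqrt(5)/2)*conj(-sqrt(5)/2 - 1/2) + 2*(3/2 - sqrt(5)/2)*conj(-sqrt(5)/2 - 1/2) + 2*(sqrt(5)/2 + 3/2)*conj(-1/2 + sqrt(5)/2) + 5*(0)*conj(0) + 5*(0)*conj(0)]
      = (1/20)[(8) + (8) + (1 + sqrt(5)) + (1 - sqrt(5)) + (1 - sqrt(5)) + (1 + sqrt(5)) + (0) + (0)] = 20/20 = 1
  <chi_5*chi_5, chi_7> = (1/20)[1*(4)*conj(2) + 1*(4)*conj(-2) + 2*(sqrt(5)/2 + 3/2)*conj(1/2 - sqrt(5)/2) + 2*(3/2 - sqrt(5)/2)*conj(-sqrt(5)/2 - 1/2) + 2*(3/2 - sqrt(5)/2)*conj(1/2 + sqrt(5)/2) + 2*(sqrt(5)/2 + 3/2)*conj(-1/2 + sqrt(5)/2) + 5*(0)*conj(0) + 5*(0)*conj(0)]
      = (1/20)[(8) + (-8) + (-sqrt(5) - 1) + (1 - sqrt(5)) + (-1 + sqrt(5)) + (1 + sqrt(5)) + (0) + (0)] = 0/20 = 0
  <chi_5*chi_5, chi_8> = (1/20)[1*(4)*conj(2) + 1*(4)*conj(2) + 2*(sqrt(5)/2 + 3/2)*conj(-sqrt(5)/2 - 1/2) + 2*(3/2 - sqrt(5)/2)*conj(-1/2 + sqrt(5)/2) + 2*(3/2 - sqrt(5)/2)*conj(-1/2 + sqrt(5)/2) + 2*(sqrt(5)/2 + 3/2)*conj(-sqrt(5)/2 - 1/2) + 5*(0)*conj(0) + 5*(0)*conj(0)]
      = (1/20)[(8) + (8) + (-2*sqrt(5) - 4) + (-4 + 2*sqrt(5)) + (-4 + 2*sqrt(5)) + (-2*sqrt(5) - 4) + (0) + (0)] = 0/20 = 0
Hence the multiplicities are chi_1: 1, chi_2: 1, chi_6: 1. Dimension check: dim(chi_5)*dim(chi_5) = 2*2 = 4 and sum (mult * dim) = 1*1 + 1*1 + 1*2 = 4.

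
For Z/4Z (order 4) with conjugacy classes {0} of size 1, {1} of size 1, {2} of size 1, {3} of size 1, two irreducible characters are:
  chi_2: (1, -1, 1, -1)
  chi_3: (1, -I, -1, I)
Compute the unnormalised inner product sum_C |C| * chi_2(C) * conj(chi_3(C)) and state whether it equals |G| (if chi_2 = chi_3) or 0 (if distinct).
Sum = 0; so <chi_2, chi_3> = 0 (distinct irreducibles are orthogonal).

Proof sketch: Compute term by term over conjugacy classes (|C| * chi_2(C) * conj(chi_3(C))):
  1*(1)*conj(1) + 1*(-1)*conj(-I) + 1*(1)*conj(-1) + 1*(-1)*conj(I)
  = (1) + (-I) + (-1) + (I)
  = 0.
(Exp terms are combined using exp(i*s)*conj(exp(i*t)) = exp(i*(s-t)), and sums of them are collapsed using the identity that for every m > 1 the m distinct m-th roots of unity sum to 0, e.g. 1 + exp(2*I*pi/3) + exp(-2*I*pi/3) = 0.)
Dividing by |G| = 4 gives 0/4 = 0, matching the row-orthogonality relation <chi_2, chi_3> = [chi_2 = chi_3].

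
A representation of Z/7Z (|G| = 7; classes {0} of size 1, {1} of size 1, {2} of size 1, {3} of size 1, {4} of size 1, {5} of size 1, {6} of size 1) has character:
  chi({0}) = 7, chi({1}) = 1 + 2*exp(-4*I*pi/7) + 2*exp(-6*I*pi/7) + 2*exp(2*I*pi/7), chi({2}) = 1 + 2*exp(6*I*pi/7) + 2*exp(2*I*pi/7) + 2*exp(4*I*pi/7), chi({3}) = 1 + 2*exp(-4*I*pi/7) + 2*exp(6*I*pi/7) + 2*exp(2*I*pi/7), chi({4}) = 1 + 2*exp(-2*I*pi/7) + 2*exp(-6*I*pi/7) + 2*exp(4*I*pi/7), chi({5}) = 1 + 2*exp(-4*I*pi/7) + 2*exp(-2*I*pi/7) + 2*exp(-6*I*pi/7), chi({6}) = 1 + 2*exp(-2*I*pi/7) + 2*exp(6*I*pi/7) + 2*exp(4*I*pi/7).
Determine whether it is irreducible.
Not irreducible (reducible): <chi, chi> = 13 > 1.

Solution. <chi, chi> = (1/|G|) sum_C |C| * |chi(C)|^2 = (1/7)[1*|7|^2 + 1*|1 + 2*exp(-4*I*pi/7) + 2*exp(-6*I*pi/7) + 2*exp(2*I*pi/7)|^2 + 1*|1 + 2*exp(6*I*pi/7) + 2*exp(2*I*pi/7) + 2*exp(4*I*pi/7)|^2 + 1*|1 + 2*exp(-4*I*pi/7) + 2*exp(6*I*pi/7) + 2*exp(2*I*pi/7)|^2 + 1*|1 + 2*exp(-2*I*pi/7) + 2*exp(-6*I*pi/7) + 2*exp(4*I*pi/7)|^2 + 1*|1 + 2*exp(-4*I*pi/7) + 2*exp(-2*I*pi/7) + 2*exp(-6*I*pi/7)|^2 + 1*|1 + 2*exp(-2*I*pi/7) + 2*exp(6*I*pi/7) + 2*exp(4*I*pi/7)|^2]
  = (1/7)[(49) + (13 + 6*exp(-2*I*pi/7) + 10*exp(-6*I*pi/7) + 2*exp(-4*I*pi/7) + 2*exp(4*I*pi/7) + 10*exp(6*I*pi/7) + 6*exp(2*I*pi/7)) + (13 + 10*exp(-2*I*pi/7) + 6*exp(-4*I*pi/7) + 2*exp(-6*I*pi/7) + 2*exp(6*I*pi/7) + 6*exp(4*I*pi/7) + 10*exp(2*I*pi/7)) + (13 + 10*exp(-4*I*pi/7) + 6*exp(-6*I*pi/7) + 2*exp(-2*I*pi/7) + 2*exp(2*I*pi/7) + 6*exp(6*I*pi/7) + 10*exp(4*I*pi/7)) + (13 + 10*exp(-4*I*pi/7) + 6*exp(-6*I*pi/7) + 2*exp(-2*I*pi/7) + 2*exp(2*I*pi/7) + 6*exp(6*I*pi/7) + 10*exp(4*I*pi/7)) + (13 + 10*exp(-2*I*pi/7) + 6*exp(-4*I*pi/7) + 2*exp(-6*I*pi/7) + 2*exp(6*I*pi/7) + 6*exp(4*I*pi/7) + 10*exp(2*I*pi/7)) + (13 + 6*exp(-2*I*pi/7) + 10*exp(-6*I*pi/7) + 2*exp(-4*I*pi/7) + 2*exp(4*I*pi/7) + 10*exp(6*I*pi/7) + 6*exp(2*I*pi/7))] = 91/7 = 13.
(Exp terms are combined using exp(i*s)*conj(exp(i*t)) = exp(i*(s-t)), and sums of them are collapsed using the identity that for every m > 1 the m distinct m-th roots of unity sum to 0, e.g. 1 + exp(2*I*pi/3) + exp(-2*I*pi/3) = 0.)
A character is irreducible iff <chi, chi> = 1, so this representation is reducible.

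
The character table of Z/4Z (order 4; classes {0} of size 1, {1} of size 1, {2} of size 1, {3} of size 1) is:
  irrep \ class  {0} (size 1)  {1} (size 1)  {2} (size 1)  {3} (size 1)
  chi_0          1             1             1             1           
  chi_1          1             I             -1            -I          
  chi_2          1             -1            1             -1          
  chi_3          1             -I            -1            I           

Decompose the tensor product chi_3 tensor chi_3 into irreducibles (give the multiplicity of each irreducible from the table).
chi_3 tensor chi_3 = chi_2 (all other irreducibles have multiplicity 0).

The character of a tensor product is the pointwise product (chi_3 * chi_3)(C) = chi_3(C) * chi_3(C):
  {0}: (1)*(1), {1}: (-I)*(-I), {2}: (-1)*(-1), {3}: (I)*(I)
so (chi_3 * chi_3) takes values
  {0} -> 1, {1} -> -1, {2} -> 1, {3} -> -1.
Now take the inner product of this character with each irreducible chi from the table, <chi_3*chi_3, chi> = (1/4) sum_C |C| (chi_3*chi_3)(C) conj(chi(C)):
  <chi_3*chi_3, chi_0> = (1/4)[1*(1)*conj(1) + 1*(-1)*conj(1) + 1*(1)*conj(1) + 1*(-1)*conj(1)]
      = (1/4)[(1) + (-1) + (1) + (-1)] = 0/4 = 0
  <chi_3*chi_3, chi_1> = (1/4)[1*(1)*conj(1) + 1*(-1)*conj(I) + 1*(1)*conj(-1) + 1*(-1)*conj(-I)]
      = (1/4)[(1) + (I) + (-1) + (-I)] = 0/4 = 0
  <chi_3*chi_3, chi_2> = (1/4)[1*(1)*conj(1) + 1*(-1)*conj(-1) + 1*(1)*conj(1) + 1*(-1)*conj(-1)]
      = (1/4)[(1) + (1) + (1) + (1)] = 4/4 = 1
  <chi_3*chi_3, chi_3> = (1/4)[1*(1)*conj(1) + 1*(-1)*conj(-I) + 1*(1)*conj(-1) + 1*(-1)*conj(I)]
      = (1/4)[(1) + (-I) + (-1) + (I)] = 0/4 = 0
(Exp terms are combined using exp(i*s)*conj(exp(i*t)) = exp(i*(s-t)), and sums of them are collapsed using the identity that for every m > 1 the m distinct m-th roots of unity sum to 0, e.g. 1 + exp(2*I*pi/3) + exp(-2*I*pi/3) = 0.)
Hence the multiplicities are chi_2: 1. Dimension check: dim(chi_3)*dim(chi_3) = 1*1 = 1 and sum (mult * dim) = 1*1 = 1.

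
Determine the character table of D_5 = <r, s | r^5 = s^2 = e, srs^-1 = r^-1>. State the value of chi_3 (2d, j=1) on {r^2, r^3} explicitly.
Conjugacy classes: {e} of size 1, {r^1, r^4} of size 2, {r^2, r^3} of size 2, {s, sr, ..., sr^4} of size 5.
Character table:
  irrep \ class              {e} (size 1)  {r^1, r^4} (size 2)  {r^2, r^3} (size 2)  {s, sr, ..., sr^4} (size 5)
  chi_1 (triv)               1             1                    1                    1                          
  chi_2 (sign: r->1, s->-1)  1             1                    1                    -1                         
  chi_3 (2d, j=1)            2             -1/2 + sqrt(5)/2     -sqrt(5)/2 - 1/2     0                          
  chi_4 (2d, j=2)            2             -sqrt(5)/2 - 1/2     -1/2 + sqrt(5)/2     0                          

Spot check: chi_3 (2d, j=1) on {r^2, r^3} = -sqrt(5)/2 - 1/2.

Proof sketch: D_5 has order 2*5 = 10 with 4 conjugacy classes, hence 4 irreducibles. Sum of squared dims 1 + 1 + 4 + 4 = 10 = |G|. Linear characters come from the abelianisation; the 2-dimensional irreps have character r^k -> 2*cos(2*pi*j*k/5), reflections -> 0.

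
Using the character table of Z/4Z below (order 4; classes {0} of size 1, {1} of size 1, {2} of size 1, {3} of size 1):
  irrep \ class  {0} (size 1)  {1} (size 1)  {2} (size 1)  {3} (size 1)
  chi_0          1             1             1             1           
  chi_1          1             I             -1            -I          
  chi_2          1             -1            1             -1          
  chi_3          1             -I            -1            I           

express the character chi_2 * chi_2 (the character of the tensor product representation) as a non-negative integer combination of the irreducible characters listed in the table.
chi_2 tensor chi_2 = chi_0 (all other irreducibles have multiplicity 0).

Working: The character of a tensor product is the pointwise product (chi_2 * chi_2)(C) = chi_2(C) * chi_2(C):
  {0}: (1)*(1), {1}: (-1)*(-1), {2}: (1)*(1), {3}: (-1)*(-1)
so (chi_2 * chi_2) takes values
  {0} -> 1, {1} -> 1, {2} -> 1, {3} -> 1.
Now take the inner product of this character with each irreducible chi from the table, <chi_2*chi_2, chi> = (1/4) sum_C |C| (chi_2*chi_2)(C) conj(chi(C)):
  <chi_2*chi_2, chi_0> = (1/4)[1*(1)*conj(1) + 1*(1)*conj(1) + 1*(1)*conj(1) + 1*(1)*conj(1)]
      = (1/4)[(1) + (1) + (1) + (1)] = 4/4 = 1
  <chi_2*chi_2, chi_1> = (1/4)[1*(1)*conj(1) + 1*(1)*conj(I) + 1*(1)*conj(-1) + 1*(1)*conj(-I)]
      = (1/4)[(1) + (-I) + (-1) + (I)] = 0/4 = 0
  <chi_2*chi_2, chi_2> = (1/4)[1*(1)*conj(1) + 1*(1)*conj(-1) + 1*(1)*conj(1) + 1*(1)*conj(-1)]
      = (1/4)[(1) + (-1) + (1) + (-1)] = 0/4 = 0
  <chi_2*chi_2, chi_3> = (1/4)[1*(1)*conj(1) + 1*(1)*conj(-I) + 1*(1)*conj(-1) + 1*(1)*conj(I)]
      = (1/4)[(1) + (I) + (-1) + (-I)] = 0/4 = 0
(Exp terms are combined using exp(i*s)*conj(exp(i*t)) = exp(i*(s-t)), and sums of them are collapsed using the identity that for every m > 1 the m distinct m-th roots of unity sum to 0, e.g. 1 + exp(2*I*pi/3) + exp(-2*I*pi/3) = 0.)
Hence the multiplicities are chi_0: 1. Dimension check: dim(chi_2)*dim(chi_2) = 1*1 = 1 and sum (mult * dim) = 1*1 = 1.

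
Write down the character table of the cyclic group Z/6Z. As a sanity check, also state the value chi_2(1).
Character table of Z/6Z (irreps indexed chi_0,...,chi_5 with chi_k(m) = zeta_6^(k*m), zeta_6 = exp(2*pi*i/6)):
  irrep \ class  {0} (size 1)  {1} (size 1)    {2} (size 1)    {3} (size 1)  {4} (size 1)    {5} (size 1)  
  chi_0          1             1               1               1             1               1             
  chi_1          1             exp(I*pi/3)     exp(2*I*pi/3)   -1            exp(-2*I*pi/3)  exp(-I*pi/3)  
  chi_2          1             exp(2*I*pi/3)   exp(-2*I*pi/3)  1             exp(2*I*pi/3)   exp(-2*I*pi/3)
  chi_3          1             -1              1               -1            1               -1            
  chi_4          1             exp(-2*I*pi/3)  exp(2*I*pi/3)   1             exp(-2*I*pi/3)  exp(2*I*pi/3) 
  chi_5          1             exp(-I*pi/3)    exp(-2*I*pi/3)  -1            exp(2*I*pi/3)   exp(I*pi/3)   

Spot check: chi_2(1) = zeta_6^(2*1) = zeta_6^2 = exp(2*I*pi/3).

Explanation: Z/6Z is abelian, so all 6 irreducible complex representations are 1-dimensional. They are given by chi_k(m) = zeta_6^(k*m) for k = 0,...,5. Row orthogonality: sum_m chi_k(m) conj(chi_l(m)) = 6 * [k = l].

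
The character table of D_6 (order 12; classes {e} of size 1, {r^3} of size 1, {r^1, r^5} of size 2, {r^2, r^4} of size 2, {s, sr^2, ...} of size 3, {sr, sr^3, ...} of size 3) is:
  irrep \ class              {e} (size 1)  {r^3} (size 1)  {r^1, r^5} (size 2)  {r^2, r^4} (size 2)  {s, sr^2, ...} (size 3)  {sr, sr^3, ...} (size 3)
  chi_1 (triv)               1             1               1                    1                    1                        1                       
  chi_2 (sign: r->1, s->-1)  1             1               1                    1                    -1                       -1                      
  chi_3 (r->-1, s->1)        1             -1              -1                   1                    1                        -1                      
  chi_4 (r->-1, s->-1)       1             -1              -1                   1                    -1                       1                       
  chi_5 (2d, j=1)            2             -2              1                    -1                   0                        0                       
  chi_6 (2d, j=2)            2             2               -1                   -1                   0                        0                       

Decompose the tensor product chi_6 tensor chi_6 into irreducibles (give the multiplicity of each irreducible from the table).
chi_6 tensor chi_6 = chi_1 + chi_2 + chi_6 (all other irreducibles have multiplicity 0).

Solution. The character of a tensor product is the pointwise product (chi_6 * chi_6)(C) = chi_6(C) * chi_6(C):
  {e}: (2)*(2), {r^3}: (2)*(2), {r^1, r^5}: (-1)*(-1), {r^2, r^4}: (-1)*(-1), {s, sr^2, ...}: (0)*(0), {sr, sr^3, ...}: (0)*(0)
so (chi_6 * chi_6) takes values
  {e} -> 4, {r^3} -> 4, {r^1, r^5} -> 1, {r^2, r^4} -> 1, {s, sr^2, ...} -> 0, {sr, sr^3, ...} -> 0.
Now take the inner product of this character with each irreducible chi from the table, <chi_6*chi_6, chi> = (1/12) sum_C |C| (chi_6*chi_6)(C) conj(chi(C)):
  <chi_6*chi_6, chi_1> = (1/12)[1*(4)*conj(1) + 1*(4)*conj(1) + 2*(1)*conj(1) + 2*(1)*conj(1) + 3*(0)*conj(1) + 3*(0)*conj(1)]
      = (1/12)[(4) + (4) + (2) + (2) + (0) + (0)] = 12/12 = 1
  <chi_6*chi_6, chi_2> = (1/12)[1*(4)*conj(1) + 1*(4)*conj(1) + 2*(1)*conj(1) + 2*(1)*conj(1) + 3*(0)*conj(-1) + 3*(0)*conj(-1)]
      = (1/12)[(4) + (4) + (2) + (2) + (0) + (0)] = 12/12 = 1
  <chi_6*chi_6, chi_3> = (1/12)[1*(4)*conj(1) + 1*(4)*conj(-1) + 2*(1)*conj(-1) + 2*(1)*conj(1) + 3*(0)*conj(1) + 3*(0)*conj(-1)]
      = (1/12)[(4) + (-4) + (-2) + (2) + (0) + (0)] = 0/12 = 0
  <chi_6*chi_6, chi_4> = (1/12)[1*(4)*conj(1) + 1*(4)*conj(-1) + 2*(1)*conj(-1) + 2*(1)*conj(1) + 3*(0)*conj(-1) + 3*(0)*conj(1)]
      = (1/12)[(4) + (-4) + (-2) + (2) + (0) + (0)] = 0/12 = 0
  <chi_6*chi_6, chi_5> = (1/12)[1*(4)*conj(2) + 1*(4)*conj(-2) + 2*(1)*conj(1) + 2*(1)*conj(-1) + 3*(0)*conj(0) + 3*(0)*conj(0)]
      = (1/12)[(8) + (-8) + (2) + (-2) + (0) + (0)] = 0/12 = 0
  <chi_6*chi_6, chi_6> = (1/12)[1*(4)*conj(2) + 1*(4)*conj(2) + 2*(1)*conj(-1) + 2*(1)*conj(-1) + 3*(0)*conj(0) + 3*(0)*conj(0)]
      = (1/12)[(8) + (8) + (-2) + (-2) + (0) + (0)] = 12/12 = 1
Hence the multiplicities are chi_1: 1, chi_2: 1, chi_6: 1. Dimension check: dim(chi_6)*dim(chi_6) = 2*2 = 4 and sum (mult * dim) = 1*1 + 1*1 + 1*2 = 4.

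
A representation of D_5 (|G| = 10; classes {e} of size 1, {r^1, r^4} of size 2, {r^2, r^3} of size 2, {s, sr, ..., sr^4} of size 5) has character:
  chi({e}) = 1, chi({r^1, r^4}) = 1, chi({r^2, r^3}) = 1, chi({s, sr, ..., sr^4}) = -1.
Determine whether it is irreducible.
Irreducible: <chi, chi> = 1.

Argument: <chi, chi> = (1/|G|) sum_C |C| * |chi(C)|^2 = (1/10)[1*|1|^2 + 2*|1|^2 + 2*|1|^2 + 5*|-1|^2]
  = (1/10)[(1) + (2) + (2) + (5)] = 10/10 = 1.
A character is irreducible iff <chi, chi> = 1, so this representation is irreducible.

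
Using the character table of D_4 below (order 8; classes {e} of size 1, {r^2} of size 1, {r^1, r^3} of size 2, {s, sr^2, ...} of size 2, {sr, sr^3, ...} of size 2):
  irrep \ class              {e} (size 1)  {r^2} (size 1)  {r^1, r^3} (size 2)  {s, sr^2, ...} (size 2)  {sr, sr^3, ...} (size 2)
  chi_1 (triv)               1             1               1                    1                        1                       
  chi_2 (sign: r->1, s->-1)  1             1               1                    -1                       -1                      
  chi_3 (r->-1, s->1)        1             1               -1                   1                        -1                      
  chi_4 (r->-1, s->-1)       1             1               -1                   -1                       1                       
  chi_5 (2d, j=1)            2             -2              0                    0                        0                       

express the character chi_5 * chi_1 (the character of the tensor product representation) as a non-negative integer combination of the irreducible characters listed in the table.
chi_5 tensor chi_1 = chi_5 (all other irreducibles have multiplicity 0).

Proof sketch: The character of a tensor product is the pointwise product (chi_5 * chi_1)(C) = chi_5(C) * chi_1(C):
  {e}: (2)*(1), {r^2}: (-2)*(1), {r^1, r^3}: (0)*(1), {s, sr^2, ...}: (0)*(1), {sr, sr^3, ...}: (0)*(1)
so (chi_5 * chi_1) takes values
  {e} -> 2, {r^2} -> -2, {r^1, r^3} -> 0, {s, sr^2, ...} -> 0, {sr, sr^3, ...} -> 0.
Now take the inner product of this character with each irreducible chi from the table, <chi_5*chi_1, chi> = (1/8) sum_C |C| (chi_5*chi_1)(C) conj(chi(C)):
  <chi_5*chi_1, chi_1> = (1/8)[1*(2)*conj(1) + 1*(-2)*conj(1) + 2*(0)*conj(1) + 2*(0)*conj(1) + 2*(0)*conj(1)]
      = (1/8)[(2) + (-2) + (0) + (0) + (0)] = 0/8 = 0
  <chi_5*chi_1, chi_2> = (1/8)[1*(2)*conj(1) + 1*(-2)*conj(1) + 2*(0)*conj(1) + 2*(0)*conj(-1) + 2*(0)*conj(-1)]
      = (1/8)[(2) + (-2) + (0) + (0) + (0)] = 0/8 = 0
  <chi_5*chi_1, chi_3> = (1/8)[1*(2)*conj(1) + 1*(-2)*conj(1) + 2*(0)*conj(-1) + 2*(0)*conj(1) + 2*(0)*conj(-1)]
      = (1/8)[(2) + (-2) + (0) + (0) + (0)] = 0/8 = 0
  <chi_5*chi_1, chi_4> = (1/8)[1*(2)*conj(1) + 1*(-2)*conj(1) + 2*(0)*conj(-1) + 2*(0)*conj(-1) + 2*(0)*conj(1)]
      = (1/8)[(2) + (-2) + (0) + (0) + (0)] = 0/8 = 0
  <chi_5*chi_1, chi_5> = (1/8)[1*(2)*conj(2) + 1*(-2)*conj(-2) + 2*(0)*conj(0) + 2*(0)*conj(0) + 2*(0)*conj(0)]
      = (1/8)[(4) + (4) + (0) + (0) + (0)] = 8/8 = 1
Hence the multiplicities are chi_5: 1. Dimension check: dim(chi_5)*dim(chi_1) = 2*1 = 2 and sum (mult * dim) = 1*2 = 2.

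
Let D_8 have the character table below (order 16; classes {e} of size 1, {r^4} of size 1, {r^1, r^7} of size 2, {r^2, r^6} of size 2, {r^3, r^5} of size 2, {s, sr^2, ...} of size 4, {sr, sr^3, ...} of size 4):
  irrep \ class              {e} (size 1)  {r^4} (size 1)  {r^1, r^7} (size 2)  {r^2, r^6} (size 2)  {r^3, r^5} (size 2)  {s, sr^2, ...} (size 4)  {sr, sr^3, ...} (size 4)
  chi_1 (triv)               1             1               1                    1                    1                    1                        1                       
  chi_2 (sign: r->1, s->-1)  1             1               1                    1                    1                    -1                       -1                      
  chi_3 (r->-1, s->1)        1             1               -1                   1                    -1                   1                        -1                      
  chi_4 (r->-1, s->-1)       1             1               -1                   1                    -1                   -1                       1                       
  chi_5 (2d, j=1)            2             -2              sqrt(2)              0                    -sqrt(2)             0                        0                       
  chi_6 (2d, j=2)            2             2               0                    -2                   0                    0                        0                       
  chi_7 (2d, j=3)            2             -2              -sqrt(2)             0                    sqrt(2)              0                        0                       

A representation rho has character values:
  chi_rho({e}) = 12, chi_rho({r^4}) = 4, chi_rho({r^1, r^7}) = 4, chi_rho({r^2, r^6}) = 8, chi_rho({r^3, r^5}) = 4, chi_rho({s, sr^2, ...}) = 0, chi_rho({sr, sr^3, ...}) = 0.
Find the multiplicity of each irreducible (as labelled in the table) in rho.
Multiplicities: chi_1: 3, chi_2: 3, chi_3: 1, chi_4: 1, chi_5: 1, chi_6: 0, chi_7: 1.

Use <chi_rho, chi> = (1/|G|) sum_C |C| * chi_rho(C) * conj(chi(C)) with |G| = 16 for each irreducible chi in the table:
  <chi_rho, chi_1> = (1/16)[1*(12)*conj(1) + 1*(4)*conj(1) + 2*(4)*conj(1) + 2*(8)*conj(1) + 2*(4)*conj(1) + 4*(0)*conj(1) + 4*(0)*conj(1)]
      = (1/16)[(12) + (4) + (8) + (16) + (8) + (0) + (0)] = 48/16 = 3
  <chi_rho, chi_2> = (1/16)[1*(12)*conj(1) + 1*(4)*conj(1) + 2*(4)*conj(1) + 2*(8)*conj(1) + 2*(4)*conj(1) + 4*(0)*conj(-1) + 4*(0)*conj(-1)]
      = (1/16)[(12) + (4) + (8) + (16) + (8) + (0) + (0)] = 48/16 = 3
  <chi_rho, chi_3> = (1/16)[1*(12)*conj(1) + 1*(4)*conj(1) + 2*(4)*conj(-1) + 2*(8)*conj(1) + 2*(4)*conj(-1) + 4*(0)*conj(1) + 4*(0)*conj(-1)]
      = (1/16)[(12) + (4) + (-8) + (16) + (-8) + (0) + (0)] = 16/16 = 1
  <chi_rho, chi_4> = (1/16)[1*(12)*conj(1) + 1*(4)*conj(1) + 2*(4)*conj(-1) + 2*(8)*conj(1) + 2*(4)*conj(-1) + 4*(0)*conj(-1) + 4*(0)*conj(1)]
      = (1/16)[(12) + (4) + (-8) + (16) + (-8) + (0) + (0)] = 16/16 = 1
  <chi_rho, chi_5> = (1/16)[1*(12)*conj(2) + 1*(4)*conj(-2) + 2*(4)*conj(sqrt(2)) + 2*(8)*conj(0) + 2*(4)*conj(-sqrt(2)) + 4*(0)*conj(0) + 4*(0)*conj(0)]
      = (1/16)[(24) + (-8) + (8*sqrt(2)) + (0) + (-8*sqrt(2)) + (0) + (0)] = 16/16 = 1
  <chi_rho, chi_6> = (1/16)[1*(12)*conj(2) + 1*(4)*conj(2) + 2*(4)*conj(0) + 2*(8)*conj(-2) + 2*(4)*conj(0) + 4*(0)*conj(0) + 4*(0)*conj(0)]
      = (1/16)[(24) + (8) + (0) + (-32) + (0) + (0) + (0)] = 0/16 = 0
  <chi_rho, chi_7> = (1/16)[1*(12)*conj(2) + 1*(4)*conj(-2) + 2*(4)*conj(-sqrt(2)) + 2*(8)*conj(0) + 2*(4)*conj(sqrt(2)) + 4*(0)*conj(0) + 4*(0)*conj(0)]
      = (1/16)[(24) + (-8) + (-8*sqrt(2)) + (0) + (8*sqrt(2)) + (0) + (0)] = 16/16 = 1
Dimension check: dim(rho) = sum (mult * dim) = 3*1 + 3*1 + 1*1 + 1*1 + 1*2 + 0*2 + 1*2 = 12 = chi_rho(e) = 12.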